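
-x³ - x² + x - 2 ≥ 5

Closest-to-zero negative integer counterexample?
Testing negative integers from -1 downward:
x = -1: LHS = -(-1)³ - (-1)² + (-1) - 2 = -3; -3 ≥ 5 — FAILS  ← closest negative counterexample to 0

Answer: x = -1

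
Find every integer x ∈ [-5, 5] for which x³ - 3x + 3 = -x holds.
Track d = LHS − RHS over the integers in [-5, 5]. Equality would need d = 0, but d changes sign only between consecutive integers, jumping over 0:
x = -2: LHS = (-2)³ - 3·(-2) + 3 = 1, RHS = -(-2) = 2; 1 = 2 — FAILS  (d = -1)
x = -1: LHS = (-1)³ - 3·(-1) + 3 = 5, RHS = -(-1) = 1; 5 = 1 — FAILS  (d = 4)
Away from these crossings d keeps a constant sign, and checking every integer in [-5, 5] confirms d ≠ 0 throughout. Hence the two sides are never equal, so the claimed relation (=) fails for every integer in [-5, 5].

Answer: None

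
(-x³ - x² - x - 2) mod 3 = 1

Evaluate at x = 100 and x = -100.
x = 100: LHS = (-100³ - 100² - 100 - 2) mod 3 = (-1010102) mod 3 = 1; 1 = 1 — holds
x = -100: LHS = (-(-100)³ - (-100)² - (-100) - 2) mod 3 = 990098 mod 3 = 2; 2 = 1 — FAILS

Answer: Partially: holds for x = 100, fails for x = -100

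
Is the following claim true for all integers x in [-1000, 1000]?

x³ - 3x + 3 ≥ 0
The claim fails at x = -3:
x = -3: LHS = (-3)³ - 3·(-3) + 3 = -15; -15 ≥ 0 — FAILS

Because a single integer refutes it, the statement is false.

Answer: False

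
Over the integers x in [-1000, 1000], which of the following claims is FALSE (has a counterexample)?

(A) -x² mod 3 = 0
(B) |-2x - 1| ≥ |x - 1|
(A) x = 1: LHS = (-1²) mod 3 = (-1) mod 3 = 2; 2 = 0 — FAILS
(B) x = -1: LHS = |-2·(-1) - 1| = |1| = 1, RHS = |(-1) - 1| = |-2| = 2; 1 ≥ 2 — FAILS

Answer: Both A and B are false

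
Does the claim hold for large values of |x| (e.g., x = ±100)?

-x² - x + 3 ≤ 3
x = 100: LHS = -100² - 100 + 3 = -10097; -10097 ≤ 3 — holds
x = -100: LHS = -(-100)² - (-100) + 3 = -9897; -9897 ≤ 3 — holds

Answer: Yes, holds for both x = 100 and x = -100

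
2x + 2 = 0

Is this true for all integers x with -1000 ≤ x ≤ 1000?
The claim fails at x = 0:
x = 0: LHS = 2·0 + 2 = 2; 2 = 0 — FAILS

Because a single integer refutes it, the statement is false.

Answer: False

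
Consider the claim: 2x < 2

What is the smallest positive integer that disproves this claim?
Testing positive integers:
x = 1: LHS = 2·1 = 2; 2 < 2 — FAILS  ← smallest positive counterexample

Answer: x = 1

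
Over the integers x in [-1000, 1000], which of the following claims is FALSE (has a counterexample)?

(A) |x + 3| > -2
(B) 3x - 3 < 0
(A) An absolute value is never negative, so the left side is ≥ 0 for every x, while the right side is -2. Tightest case in [-1000, 1000] is x = -3:
x = -3: LHS = |(-3) + 3| = |0| = 0; 0 > -2 — holds
Hence LHS − RHS is never zero or negative, i.e. LHS > RHS throughout, so the relation holds for every integer in [-1000, 1000].

(B) x = 1: LHS = 3·1 - 3 = 0; 0 < 0 — FAILS

Only (B) has a counterexample.

Answer: B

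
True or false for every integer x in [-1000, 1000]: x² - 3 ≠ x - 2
Track d = LHS − RHS over the integers in [-1000, 1000]. Equality would need d = 0, but d changes sign only between consecutive integers, jumping over 0:
x = -1: LHS = (-1)² - 3 = -2, RHS = (-1) - 2 = -3; -2 ≠ -3 — holds  (d = 1)
x = 0: LHS = 0² - 3 = -3, RHS = 0 - 2 = -2; -3 ≠ -2 — holds  (d = -1)
x = 1: LHS = 1² - 3 = -2, RHS = 1 - 2 = -1; -2 ≠ -1 — holds  (d = -1)
x = 2: LHS = 2² - 3 = 1, RHS = 2 - 2 = 0; 1 ≠ 0 — holds  (d = 1)
Away from these crossings d keeps a constant sign, and checking every integer in [-1000, 1000] confirms d ≠ 0 throughout. Hence the two sides are never equal, so the relation holds for every integer in [-1000, 1000].

No counterexample exists.

Answer: True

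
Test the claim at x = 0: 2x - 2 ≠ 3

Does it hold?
x = 0: LHS = 2·0 - 2 = -2; -2 ≠ 3 — holds

The relation is satisfied at x = 0.

Answer: Yes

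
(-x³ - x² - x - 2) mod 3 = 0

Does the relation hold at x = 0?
x = 0: LHS = (-0³ - 0² - 0 - 2) mod 3 = (-2) mod 3 = 1; 1 = 0 — FAILS

The relation fails at x = 0, so x = 0 is a counterexample.

Answer: No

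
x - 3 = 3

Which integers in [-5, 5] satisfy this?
Over all integers in [-5, 5], LHS − RHS is always negative; it is closest to 0 at x = 5, where it equals -1:
x = 5: LHS = 5 - 3 = 2; 2 = 3 — FAILS
At the ends of the range:
x = -5: LHS = (-5) - 3 = -8; -8 = 3 — FAILS
Hence LHS − RHS is never 0, i.e. the two sides are never equal, so the claimed relation (=) fails for every integer in [-5, 5].

Answer: None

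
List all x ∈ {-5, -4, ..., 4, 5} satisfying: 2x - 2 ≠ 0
Holds for: {-5, -4, -3, -2, -1, 0, 2, 3, 4, 5}
Fails for: {1}

Answer: {-5, -4, -3, -2, -1, 0, 2, 3, 4, 5}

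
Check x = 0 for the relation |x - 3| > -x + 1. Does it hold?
x = 0: LHS = |0 - 3| = |-3| = 3, RHS = -0 + 1 = 1; 3 > 1 — holds

The relation is satisfied at x = 0.

Answer: Yes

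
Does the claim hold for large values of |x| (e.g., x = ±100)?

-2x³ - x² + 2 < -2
x = 100: LHS = -2·100³ - 100² + 2 = -2009998; -2009998 < -2 — holds
x = -100: LHS = -2·(-100)³ - (-100)² + 2 = 1990002; 1990002 < -2 — FAILS

Answer: Partially: holds for x = 100, fails for x = -100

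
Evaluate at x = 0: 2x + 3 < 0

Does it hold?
x = 0: LHS = 2·0 + 3 = 3; 3 < 0 — FAILS

The relation fails at x = 0, so x = 0 is a counterexample.

Answer: No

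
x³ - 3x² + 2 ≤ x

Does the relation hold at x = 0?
x = 0: LHS = 0³ - 3·0² + 2 = 2; 2 ≤ 0 — FAILS

The relation fails at x = 0, so x = 0 is a counterexample.

Answer: No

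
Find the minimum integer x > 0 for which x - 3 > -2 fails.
Testing positive integers:
x = 1: LHS = 1 - 3 = -2; -2 > -2 — FAILS  ← smallest positive counterexample

Answer: x = 1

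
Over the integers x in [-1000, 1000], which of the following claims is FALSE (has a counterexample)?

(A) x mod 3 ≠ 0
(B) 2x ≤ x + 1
(A) x = 0: LHS = 0 mod 3 = 0; 0 ≠ 0 — FAILS
(B) x = 2: LHS = 2·2 = 4, RHS = 2 + 1 = 3; 4 ≤ 3 — FAILS

Answer: Both A and B are false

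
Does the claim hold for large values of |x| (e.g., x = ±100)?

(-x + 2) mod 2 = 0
x = 100: LHS = (-100 + 2) mod 2 = (-98) mod 2 = 0; 0 = 0 — holds
x = -100: LHS = (-(-100) + 2) mod 2 = 102 mod 2 = 0; 0 = 0 — holds

Answer: Yes, holds for both x = 100 and x = -100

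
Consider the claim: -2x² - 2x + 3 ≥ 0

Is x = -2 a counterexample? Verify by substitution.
Substitute x = -2 into the relation:
x = -2: LHS = -2·(-2)² - 2·(-2) + 3 = -1; -1 ≥ 0 — FAILS

Since the claim fails at x = -2, this value is a counterexample.

Answer: Yes, x = -2 is a counterexample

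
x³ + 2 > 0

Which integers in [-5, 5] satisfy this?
Holds for: {-1, 0, 1, 2, 3, 4, 5}
Fails for: {-5, -4, -3, -2}

Answer: {-1, 0, 1, 2, 3, 4, 5}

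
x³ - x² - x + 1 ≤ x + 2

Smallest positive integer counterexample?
Testing positive integers:
x = 1: LHS = 1³ - 1² - 1 + 1 = 0, RHS = 1 + 2 = 3; 0 ≤ 3 — holds
x = 2: LHS = 2³ - 2² - 2 + 1 = 3, RHS = 2 + 2 = 4; 3 ≤ 4 — holds
x = 3: LHS = 3³ - 3² - 3 + 1 = 16, RHS = 3 + 2 = 5; 16 ≤ 5 — FAILS  ← smallest positive counterexample

Answer: x = 3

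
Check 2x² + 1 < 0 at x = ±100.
x = 100: LHS = 2·100² + 1 = 20001; 20001 < 0 — FAILS
x = -100: LHS = 2·(-100)² + 1 = 20001; 20001 < 0 — FAILS

Answer: No, fails for both x = 100 and x = -100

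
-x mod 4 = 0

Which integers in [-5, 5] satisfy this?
Holds for: {-4, 0, 4}
Fails for: {-5, -3, -2, -1, 1, 2, 3, 5}

Answer: {-4, 0, 4}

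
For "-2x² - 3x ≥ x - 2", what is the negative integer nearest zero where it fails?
Testing negative integers from -1 downward:
x = -1: LHS = -2·(-1)² - 3·(-1) = 1, RHS = (-1) - 2 = -3; 1 ≥ -3 — holds
x = -2: LHS = -2·(-2)² - 3·(-2) = -2, RHS = (-2) - 2 = -4; -2 ≥ -4 — holds
x = -3: LHS = -2·(-3)² - 3·(-3) = -9, RHS = (-3) - 2 = -5; -9 ≥ -5 — FAILS  ← closest negative counterexample to 0

Answer: x = -3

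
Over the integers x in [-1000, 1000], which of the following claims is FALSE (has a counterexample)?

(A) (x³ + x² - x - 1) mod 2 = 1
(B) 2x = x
(A) x = 1: LHS = (1³ + 1² - 1 - 1) mod 2 = 0 mod 2 = 0; 0 = 1 — FAILS
(B) x = 1: LHS = 2·1 = 2; 2 = 1 — FAILS

Answer: Both A and B are false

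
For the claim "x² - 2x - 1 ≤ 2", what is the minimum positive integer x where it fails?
Testing positive integers:
x = 1: LHS = 1² - 2·1 - 1 = -2; -2 ≤ 2 — holds
x = 2: LHS = 2² - 2·2 - 1 = -1; -1 ≤ 2 — holds
x = 3: LHS = 3² - 2·3 - 1 = 2; 2 ≤ 2 — holds
x = 4: LHS = 4² - 2·4 - 1 = 7; 7 ≤ 2 — FAILS  ← smallest positive counterexample

Answer: x = 4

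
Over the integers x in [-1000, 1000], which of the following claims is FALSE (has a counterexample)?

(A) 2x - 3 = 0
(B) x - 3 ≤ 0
(A) x = 0: LHS = 2·0 - 3 = -3; -3 = 0 — FAILS
(B) x = 4: LHS = 4 - 3 = 1; 1 ≤ 0 — FAILS

Answer: Both A and B are false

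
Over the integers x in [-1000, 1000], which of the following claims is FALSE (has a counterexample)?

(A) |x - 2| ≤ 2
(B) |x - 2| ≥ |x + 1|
(A) x = -1: LHS = |(-1) - 2| = |-3| = 3; 3 ≤ 2 — FAILS
(B) x = 1: LHS = |1 - 2| = |-1| = 1, RHS = |1 + 1| = |2| = 2; 1 ≥ 2 — FAILS

Answer: Both A and B are false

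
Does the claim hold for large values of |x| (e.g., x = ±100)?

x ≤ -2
x = 100: 100 ≤ -2 — FAILS
x = -100: -100 ≤ -2 — holds

Answer: Partially: fails for x = 100, holds for x = -100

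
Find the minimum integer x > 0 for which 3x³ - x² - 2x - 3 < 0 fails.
Testing positive integers:
x = 1: LHS = 3·1³ - 1² - 2·1 - 3 = -3; -3 < 0 — holds
x = 2: LHS = 3·2³ - 2² - 2·2 - 3 = 13; 13 < 0 — FAILS  ← smallest positive counterexample

Answer: x = 2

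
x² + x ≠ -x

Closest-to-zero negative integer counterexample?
Testing negative integers from -1 downward:
x = -1: LHS = (-1)² + (-1) = 0, RHS = -(-1) = 1; 0 ≠ 1 — holds
x = -2: LHS = (-2)² + (-2) = 2, RHS = -(-2) = 2; 2 ≠ 2 — FAILS  ← closest negative counterexample to 0

Answer: x = -2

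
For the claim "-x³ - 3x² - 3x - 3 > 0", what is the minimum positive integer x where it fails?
Testing positive integers:
x = 1: LHS = -1³ - 3·1² - 3·1 - 3 = -10; -10 > 0 — FAILS  ← smallest positive counterexample

Answer: x = 1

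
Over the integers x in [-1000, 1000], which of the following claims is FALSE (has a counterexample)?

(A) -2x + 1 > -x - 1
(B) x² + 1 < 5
(A) x = 2: LHS = -2·2 + 1 = -3, RHS = -2 - 1 = -3; -3 > -3 — FAILS
(B) x = 2: LHS = 2² + 1 = 5; 5 < 5 — FAILS

Answer: Both A and B are false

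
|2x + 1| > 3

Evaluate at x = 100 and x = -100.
x = 100: LHS = |2·100 + 1| = |201| = 201; 201 > 3 — holds
x = -100: LHS = |2·(-100) + 1| = |-199| = 199; 199 > 3 — holds

Answer: Yes, holds for both x = 100 and x = -100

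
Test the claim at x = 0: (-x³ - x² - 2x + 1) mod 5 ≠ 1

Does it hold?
x = 0: LHS = (-0³ - 0² - 2·0 + 1) mod 5 = 1 mod 5 = 1; 1 ≠ 1 — FAILS

The relation fails at x = 0, so x = 0 is a counterexample.

Answer: No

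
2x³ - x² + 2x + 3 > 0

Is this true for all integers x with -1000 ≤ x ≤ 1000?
The claim fails at x = -1:
x = -1: LHS = 2·(-1)³ - (-1)² + 2·(-1) + 3 = -2; -2 > 0 — FAILS

Because a single integer refutes it, the statement is false.

Answer: False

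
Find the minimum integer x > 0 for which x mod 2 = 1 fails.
Testing positive integers:
x = 1: LHS = 1 mod 2 = 1; 1 = 1 — holds
x = 2: LHS = 2 mod 2 = 0; 0 = 1 — FAILS  ← smallest positive counterexample

Answer: x = 2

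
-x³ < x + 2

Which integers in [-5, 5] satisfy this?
Holds for: {0, 1, 2, 3, 4, 5}
Fails for: {-5, -4, -3, -2, -1}

Answer: {0, 1, 2, 3, 4, 5}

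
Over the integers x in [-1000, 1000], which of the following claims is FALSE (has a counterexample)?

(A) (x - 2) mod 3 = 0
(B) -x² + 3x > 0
(A) x = 0: LHS = (0 - 2) mod 3 = (-2) mod 3 = 1; 1 = 0 — FAILS
(B) x = 0: LHS = -0² + 3·0 = 0; 0 > 0 — FAILS

Answer: Both A and B are false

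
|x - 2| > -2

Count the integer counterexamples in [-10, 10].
An absolute value is never negative, so the left side is ≥ 0 for every x, while the right side is -2. Tightest case in [-10, 10] is x = 2:
x = 2: LHS = |2 - 2| = |0| = 0; 0 > -2 — holds
Hence LHS − RHS is never zero or negative, i.e. LHS > RHS throughout, so the relation holds for every integer in [-10, 10].

No counterexample appears in that range.

Answer: 0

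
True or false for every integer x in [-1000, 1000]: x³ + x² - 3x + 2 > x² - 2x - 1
The claim fails at x = -2:
x = -2: LHS = (-2)³ + (-2)² - 3·(-2) + 2 = 4, RHS = (-2)² - 2·(-2) - 1 = 7; 4 > 7 — FAILS

Because a single integer refutes it, the statement is false.

Answer: False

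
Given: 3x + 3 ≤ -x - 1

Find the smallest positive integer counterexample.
Testing positive integers:
x = 1: LHS = 3·1 + 3 = 6, RHS = -1 - 1 = -2; 6 ≤ -2 — FAILS  ← smallest positive counterexample

Answer: x = 1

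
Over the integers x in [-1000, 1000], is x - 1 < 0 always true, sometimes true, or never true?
Holds at x = 0: LHS = 0 - 1 = -1; -1 < 0 — holds
Fails at x = 1: LHS = 1 - 1 = 0; 0 < 0 — FAILS
It is satisfied by some integers in the range but not all.

Answer: Sometimes true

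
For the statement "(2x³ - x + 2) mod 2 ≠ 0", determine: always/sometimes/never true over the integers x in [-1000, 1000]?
Holds at x = 1: LHS = (2·1³ - 1 + 2) mod 2 = 3 mod 2 = 1; 1 ≠ 0 — holds
Fails at x = 0: LHS = (2·0³ - 0 + 2) mod 2 = 2 mod 2 = 0; 0 ≠ 0 — FAILS
It is satisfied by some integers in the range but not all.

Answer: Sometimes true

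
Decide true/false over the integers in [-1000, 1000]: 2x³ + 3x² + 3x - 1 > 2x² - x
The claim fails at x = 0:
x = 0: LHS = 2·0³ + 3·0² + 3·0 - 1 = -1, RHS = 2·0² - 0 = 0; -1 > 0 — FAILS

Because a single integer refutes it, the statement is false.

Answer: False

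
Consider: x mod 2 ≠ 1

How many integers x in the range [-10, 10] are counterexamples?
Counterexamples in [-10, 10]: {-9, -7, -5, -3, -1, 1, 3, 5, 7, 9}.

Counting them gives 10 values.

Answer: 10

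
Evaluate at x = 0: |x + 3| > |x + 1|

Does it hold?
x = 0: LHS = |0 + 3| = |3| = 3, RHS = |0 + 1| = |1| = 1; 3 > 1 — holds

The relation is satisfied at x = 0.

Answer: Yes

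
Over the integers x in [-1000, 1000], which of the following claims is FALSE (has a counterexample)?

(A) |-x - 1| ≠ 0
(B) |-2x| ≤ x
(A) x = -1: LHS = |-(-1) - 1| = |0| = 0; 0 ≠ 0 — FAILS
(B) x = 1: LHS = |-2·1| = |-2| = 2; 2 ≤ 1 — FAILS

Answer: Both A and B are false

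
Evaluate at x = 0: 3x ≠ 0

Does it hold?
x = 0: LHS = 3·0 = 0; 0 ≠ 0 — FAILS

The relation fails at x = 0, so x = 0 is a counterexample.

Answer: No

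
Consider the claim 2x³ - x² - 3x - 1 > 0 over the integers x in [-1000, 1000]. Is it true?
The claim fails at x = 0:
x = 0: LHS = 2·0³ - 0² - 3·0 - 1 = -1; -1 > 0 — FAILS

Because a single integer refutes it, the statement is false.

Answer: False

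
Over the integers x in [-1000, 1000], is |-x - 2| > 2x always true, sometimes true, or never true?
Holds at x = 0: LHS = |-0 - 2| = |-2| = 2, RHS = 2·0 = 0; 2 > 0 — holds
Fails at x = 2: LHS = |-2 - 2| = |-4| = 4, RHS = 2·2 = 4; 4 > 4 — FAILS
It is satisfied by some integers in the range but not all.

Answer: Sometimes true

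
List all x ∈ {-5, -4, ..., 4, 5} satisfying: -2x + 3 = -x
Holds for: {3}
Fails for: {-5, -4, -3, -2, -1, 0, 1, 2, 4, 5}

Answer: {3}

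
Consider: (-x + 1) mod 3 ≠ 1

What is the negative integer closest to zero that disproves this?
Testing negative integers from -1 downward:
x = -1: LHS = (-(-1) + 1) mod 3 = 2 mod 3 = 2; 2 ≠ 1 — holds
x = -2: LHS = (-(-2) + 1) mod 3 = 3 mod 3 = 0; 0 ≠ 1 — holds
x = -3: LHS = (-(-3) + 1) mod 3 = 4 mod 3 = 1; 1 ≠ 1 — FAILS  ← closest negative counterexample to 0

Answer: x = -3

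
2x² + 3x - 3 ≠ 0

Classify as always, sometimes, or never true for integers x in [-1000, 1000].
Track d = LHS − RHS over the integers in [-1000, 1000]. Equality would need d = 0, but d changes sign only between consecutive integers, jumping over 0:
x = -3: LHS = 2·(-3)² + 3·(-3) - 3 = 6; 6 ≠ 0 — holds  (d = 6)
x = -2: LHS = 2·(-2)² + 3·(-2) - 3 = -1; -1 ≠ 0 — holds  (d = -1)
x = 0: LHS = 2·0² + 3·0 - 3 = -3; -3 ≠ 0 — holds  (d = -3)
x = 1: LHS = 2·1² + 3·1 - 3 = 2; 2 ≠ 0 — holds  (d = 2)
Away from these crossings d keeps a constant sign, and checking every integer in [-1000, 1000] confirms d ≠ 0 throughout. Hence the two sides are never equal, so the relation holds for every integer in [-1000, 1000].

No counterexample exists.

Answer: Always true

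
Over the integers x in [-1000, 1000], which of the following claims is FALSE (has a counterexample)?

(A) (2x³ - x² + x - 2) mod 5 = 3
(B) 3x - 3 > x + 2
(A) x = 1: LHS = (2·1³ - 1² + 1 - 2) mod 5 = 0 mod 5 = 0; 0 = 3 — FAILS
(B) x = 0: LHS = 3·0 - 3 = -3, RHS = 0 + 2 = 2; -3 > 2 — FAILS

Answer: Both A and B are false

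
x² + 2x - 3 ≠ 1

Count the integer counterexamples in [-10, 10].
Track d = LHS − RHS over the integers in [-10, 10]. Equality would need d = 0, but d changes sign only between consecutive integers, jumping over 0:
x = -4: LHS = (-4)² + 2·(-4) - 3 = 5; 5 ≠ 1 — holds  (d = 4)
x = -3: LHS = (-3)² + 2·(-3) - 3 = 0; 0 ≠ 1 — holds  (d = -1)
x = 1: LHS = 1² + 2·1 - 3 = 0; 0 ≠ 1 — holds  (d = -1)
x = 2: LHS = 2² + 2·2 - 3 = 5; 5 ≠ 1 — holds  (d = 4)
Away from these crossings d keeps a constant sign, and checking every integer in [-10, 10] confirms d ≠ 0 throughout. Hence the two sides are never equal, so the relation holds for every integer in [-10, 10].

No counterexample appears in that range.

Answer: 0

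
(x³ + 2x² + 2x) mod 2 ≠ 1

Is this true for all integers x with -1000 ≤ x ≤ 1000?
The claim fails at x = 1:
x = 1: LHS = (1³ + 2·1² + 2·1) mod 2 = 5 mod 2 = 1; 1 ≠ 1 — FAILS

Because a single integer refutes it, the statement is false.

Answer: False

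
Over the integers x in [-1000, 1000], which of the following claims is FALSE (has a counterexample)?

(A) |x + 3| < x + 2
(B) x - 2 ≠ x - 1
(A) x = 0: LHS = |0 + 3| = |3| = 3, RHS = 0 + 2 = 2; 3 < 2 — FAILS

(B) Over all integers in [-1000, 1000], LHS − RHS is always negative; it is closest to 0 at x = 0, where it equals -1:
x = 0: LHS = 0 - 2 = -2, RHS = 0 - 1 = -1; -2 ≠ -1 — holds
At the ends of the range:
x = -1000: LHS = (-1000) - 2 = -1002, RHS = (-1000) - 1 = -1001; -1002 ≠ -1001 — holds
x = 1000: LHS = 1000 - 2 = 998, RHS = 1000 - 1 = 999; 998 ≠ 999 — holds
Hence LHS − RHS is never 0, i.e. the two sides are never equal, so the relation holds for every integer in [-1000, 1000].

Only (A) has a counterexample.

Answer: A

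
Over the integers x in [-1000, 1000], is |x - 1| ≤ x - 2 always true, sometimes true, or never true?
Over all integers in [-1000, 1000], LHS − RHS is smallest at x = 1, where it equals 1:
x = 1: LHS = |1 - 1| = |0| = 0, RHS = 1 - 2 = -1; 0 ≤ -1 — FAILS
At the ends of the range:
x = -1000: LHS = |(-1000) - 1| = |-1001| = 1001, RHS = (-1000) - 2 = -1002; 1001 ≤ -1002 — FAILS
x = 1000: LHS = |1000 - 1| = |999| = 999, RHS = 1000 - 2 = 998; 999 ≤ 998 — FAILS
Hence LHS − RHS is never zero or negative, i.e. LHS > RHS throughout, so the claimed relation (≤) fails for every integer in [-1000, 1000].

No integer in the range satisfies it.

Answer: Never true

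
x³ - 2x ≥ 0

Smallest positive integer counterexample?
Testing positive integers:
x = 1: LHS = 1³ - 2·1 = -1; -1 ≥ 0 — FAILS  ← smallest positive counterexample

Answer: x = 1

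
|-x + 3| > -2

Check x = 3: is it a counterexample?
Substitute x = 3 into the relation:
x = 3: LHS = |-3 + 3| = |0| = 0; 0 > -2 — holds

The relation holds at x = 3, so it is not a counterexample.

Answer: No, x = 3 is not a counterexample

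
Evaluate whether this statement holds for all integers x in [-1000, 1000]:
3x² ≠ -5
Over all integers in [-1000, 1000], LHS − RHS is always positive; it is smallest at x = 0, where it equals 5:
x = 0: LHS = 3·0² = 0; 0 ≠ -5 — holds
At the ends of the range:
x = -1000: LHS = 3·(-1000)² = 3000000; 3000000 ≠ -5 — holds
x = 1000: LHS = 3·1000² = 3000000; 3000000 ≠ -5 — holds
Hence LHS − RHS is never 0, i.e. the two sides are never equal, so the relation holds for every integer in [-1000, 1000].

No counterexample exists.

Answer: True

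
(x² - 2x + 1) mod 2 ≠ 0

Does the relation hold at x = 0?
x = 0: LHS = (0² - 2·0 + 1) mod 2 = 1 mod 2 = 1; 1 ≠ 0 — holds

The relation is satisfied at x = 0.

Answer: Yes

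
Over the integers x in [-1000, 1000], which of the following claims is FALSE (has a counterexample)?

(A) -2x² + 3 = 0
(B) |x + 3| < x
(A) x = 0: LHS = -2·0² + 3 = 3; 3 = 0 — FAILS
(B) x = 0: LHS = |0 + 3| = |3| = 3; 3 < 0 — FAILS

Answer: Both A and B are false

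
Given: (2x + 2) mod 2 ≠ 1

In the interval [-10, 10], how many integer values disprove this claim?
For a polynomial with integer coefficients, its value mod 2 depends only on x mod 2, so it suffices to check one representative of each residue class, x = 0, 1:
x = 0: LHS = (2·0 + 2) mod 2 = 2 mod 2 = 0; 0 ≠ 1 — holds
x = 1: LHS = (2·1 + 2) mod 2 = 4 mod 2 = 0; 0 ≠ 1 — holds
The relation holds in every residue class, so the relation holds for every integer in [-10, 10].

No counterexample appears in that range.

Answer: 0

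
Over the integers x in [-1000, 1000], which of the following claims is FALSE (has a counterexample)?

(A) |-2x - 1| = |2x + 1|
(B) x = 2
(A) LHS − RHS = 0 at every integer in [-1000, 1000]; the two sides always agree. For instance:
x = -1000: LHS = |-2·(-1000) - 1| = |1999| = 1999, RHS = |2·(-1000) + 1| = |-1999| = 1999; 1999 = 1999 — holds
x = 0: LHS = |-2·0 - 1| = |-1| = 1, RHS = |2·0 + 1| = |1| = 1; 1 = 1 — holds
x = 1000: LHS = |-2·1000 - 1| = |-2001| = 2001, RHS = |2·1000 + 1| = |2001| = 2001; 2001 = 2001 — holds
The sides are never unequal, so the relation holds for every integer in [-1000, 1000].

(B) x = 0: 0 = 2 — FAILS

Only (B) has a counterexample.

Answer: B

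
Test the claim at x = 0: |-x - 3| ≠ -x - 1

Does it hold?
x = 0: LHS = |-0 - 3| = |-3| = 3, RHS = -0 - 1 = -1; 3 ≠ -1 — holds

The relation is satisfied at x = 0.

Answer: Yes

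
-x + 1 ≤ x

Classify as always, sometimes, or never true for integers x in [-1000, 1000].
Holds at x = 1: LHS = -1 + 1 = 0; 0 ≤ 1 — holds
Fails at x = 0: LHS = -0 + 1 = 1; 1 ≤ 0 — FAILS
It is satisfied by some integers in the range but not all.

Answer: Sometimes true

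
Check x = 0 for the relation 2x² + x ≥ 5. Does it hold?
x = 0: LHS = 2·0² + 0 = 0; 0 ≥ 5 — FAILS

The relation fails at x = 0, so x = 0 is a counterexample.

Answer: No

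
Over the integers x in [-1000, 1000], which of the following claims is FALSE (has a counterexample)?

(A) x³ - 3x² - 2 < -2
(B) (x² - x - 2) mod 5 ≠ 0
(A) x = 0: LHS = 0³ - 3·0² - 2 = -2; -2 < -2 — FAILS
(B) x = -1: LHS = ((-1)² - (-1) - 2) mod 5 = 0 mod 5 = 0; 0 ≠ 0 — FAILS

Answer: Both A and B are false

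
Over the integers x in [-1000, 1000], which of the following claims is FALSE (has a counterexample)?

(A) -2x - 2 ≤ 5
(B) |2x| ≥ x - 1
(A) x = -4: LHS = -2·(-4) - 2 = 6; 6 ≤ 5 — FAILS

(B) Over all integers in [-1000, 1000], LHS − RHS is smallest at x = 0, where it equals 1:
x = 0: LHS = |2·0| = |0| = 0, RHS = 0 - 1 = -1; 0 ≥ -1 — holds
At the ends of the range:
x = -1000: LHS = |2·(-1000)| = |-2000| = 2000, RHS = (-1000) - 1 = -1001; 2000 ≥ -1001 — holds
x = 1000: LHS = |2·1000| = |2000| = 2000, RHS = 1000 - 1 = 999; 2000 ≥ 999 — holds
Hence LHS − RHS is never negative, i.e. LHS ≥ RHS throughout, so the relation holds for every integer in [-1000, 1000].

Only (A) has a counterexample.

Answer: A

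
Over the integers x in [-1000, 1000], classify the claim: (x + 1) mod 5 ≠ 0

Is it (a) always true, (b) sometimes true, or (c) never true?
Holds at x = 0: LHS = (0 + 1) mod 5 = 1 mod 5 = 1; 1 ≠ 0 — holds
Fails at x = -1: LHS = ((-1) + 1) mod 5 = 0 mod 5 = 0; 0 ≠ 0 — FAILS
It is satisfied by some integers in the range but not all.

Answer: Sometimes true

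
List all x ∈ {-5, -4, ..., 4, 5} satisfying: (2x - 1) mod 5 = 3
Holds for: {-3, 2}
Fails for: {-5, -4, -2, -1, 0, 1, 3, 4, 5}

Answer: {-3, 2}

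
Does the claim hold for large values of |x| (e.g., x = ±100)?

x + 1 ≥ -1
x = 100: LHS = 100 + 1 = 101; 101 ≥ -1 — holds
x = -100: LHS = (-100) + 1 = -99; -99 ≥ -1 — FAILS

Answer: Partially: holds for x = 100, fails for x = -100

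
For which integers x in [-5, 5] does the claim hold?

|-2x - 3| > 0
Over all integers in [-5, 5], LHS − RHS is smallest at x = -1, where it equals 1:
x = -1: LHS = |-2·(-1) - 3| = |-1| = 1; 1 > 0 — holds
At the ends of the range:
x = -5: LHS = |-2·(-5) - 3| = |7| = 7; 7 > 0 — holds
x = 5: LHS = |-2·5 - 3| = |-13| = 13; 13 > 0 — holds
Hence LHS − RHS is never zero or negative, i.e. LHS > RHS throughout, so the relation holds for every integer in [-5, 5].

Answer: All integers in [-5, 5]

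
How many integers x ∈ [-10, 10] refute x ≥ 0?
Counterexamples in [-10, 10]: {-10, -9, -8, -7, -6, -5, -4, -3, -2, -1}.

Counting them gives 10 values.

Answer: 10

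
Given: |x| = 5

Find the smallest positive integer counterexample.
Testing positive integers:
x = 1: LHS = |1| = 1; 1 = 5 — FAILS  ← smallest positive counterexample

Answer: x = 1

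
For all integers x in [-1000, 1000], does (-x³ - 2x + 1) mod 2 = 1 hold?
The claim fails at x = 1:
x = 1: LHS = (-1³ - 2·1 + 1) mod 2 = (-2) mod 2 = 0; 0 = 1 — FAILS

Because a single integer refutes it, the statement is false.

Answer: False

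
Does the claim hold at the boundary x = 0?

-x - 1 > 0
x = 0: LHS = -0 - 1 = -1; -1 > 0 — FAILS

The relation fails at x = 0, so x = 0 is a counterexample.

Answer: No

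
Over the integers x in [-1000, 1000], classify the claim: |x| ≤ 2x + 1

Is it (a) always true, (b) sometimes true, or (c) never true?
Holds at x = 0: LHS = |0| = 0, RHS = 2·0 + 1 = 1; 0 ≤ 1 — holds
Fails at x = -1: LHS = |-1| = 1, RHS = 2·(-1) + 1 = -1; 1 ≤ -1 — FAILS
It is satisfied by some integers in the range but not all.

Answer: Sometimes true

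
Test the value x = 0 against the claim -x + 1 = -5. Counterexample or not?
Substitute x = 0 into the relation:
x = 0: LHS = -0 + 1 = 1; 1 = -5 — FAILS

Since the claim fails at x = 0, this value is a counterexample.

Answer: Yes, x = 0 is a counterexample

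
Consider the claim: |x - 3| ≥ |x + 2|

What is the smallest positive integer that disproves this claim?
Testing positive integers:
x = 1: LHS = |1 - 3| = |-2| = 2, RHS = |1 + 2| = |3| = 3; 2 ≥ 3 — FAILS  ← smallest positive counterexample

Answer: x = 1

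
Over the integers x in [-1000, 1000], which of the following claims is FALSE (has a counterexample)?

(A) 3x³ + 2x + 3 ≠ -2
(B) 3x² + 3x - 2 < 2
(A) x = -1: LHS = 3·(-1)³ + 2·(-1) + 3 = -2; -2 ≠ -2 — FAILS
(B) x = 1: LHS = 3·1² + 3·1 - 2 = 4; 4 < 2 — FAILS

Answer: Both A and B are false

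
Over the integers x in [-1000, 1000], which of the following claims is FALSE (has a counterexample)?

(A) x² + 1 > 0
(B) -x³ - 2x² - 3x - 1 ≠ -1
(A) Over all integers in [-1000, 1000], LHS − RHS is smallest at x = 0, where it equals 1:
x = 0: LHS = 0² + 1 = 1; 1 > 0 — holds
At the ends of the range:
x = -1000: LHS = (-1000)² + 1 = 1000001; 1000001 > 0 — holds
x = 1000: LHS = 1000² + 1 = 1000001; 1000001 > 0 — holds
Hence LHS − RHS is never zero or negative, i.e. LHS > RHS throughout, so the relation holds for every integer in [-1000, 1000].

(B) x = 0: LHS = -0³ - 2·0² - 3·0 - 1 = -1; -1 ≠ -1 — FAILS

Only (B) has a counterexample.

Answer: B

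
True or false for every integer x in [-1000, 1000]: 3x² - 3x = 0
The claim fails at x = -1:
x = -1: LHS = 3·(-1)² - 3·(-1) = 6; 6 = 0 — FAILS

Because a single integer refutes it, the statement is false.

Answer: False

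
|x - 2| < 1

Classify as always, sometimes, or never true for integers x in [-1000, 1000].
Holds at x = 2: LHS = |2 - 2| = |0| = 0; 0 < 1 — holds
Fails at x = 0: LHS = |0 - 2| = |-2| = 2; 2 < 1 — FAILS
It is satisfied by some integers in the range but not all.

Answer: Sometimes true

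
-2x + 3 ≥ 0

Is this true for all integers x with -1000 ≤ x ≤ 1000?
The claim fails at x = 2:
x = 2: LHS = -2·2 + 3 = -1; -1 ≥ 0 — FAILS

Because a single integer refutes it, the statement is false.

Answer: False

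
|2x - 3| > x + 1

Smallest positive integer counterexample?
Testing positive integers:
x = 1: LHS = |2·1 - 3| = |-1| = 1, RHS = 1 + 1 = 2; 1 > 2 — FAILS  ← smallest positive counterexample

Answer: x = 1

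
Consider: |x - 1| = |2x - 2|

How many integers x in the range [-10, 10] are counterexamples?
Counterexamples in [-10, 10]: {-10, -9, -8, -7, -6, -5, -4, -3, -2, -1, 0, 2, 3, 4, 5, 6, 7, 8, 9, 10}.

Counting them gives 20 values.

Answer: 20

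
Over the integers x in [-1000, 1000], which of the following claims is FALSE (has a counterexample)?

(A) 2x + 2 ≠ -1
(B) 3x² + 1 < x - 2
(A) Track d = LHS − RHS over the integers in [-1000, 1000]. Equality would need d = 0, but d changes sign only between consecutive integers, jumping over 0:
x = -2: LHS = 2·(-2) + 2 = -2; -2 ≠ -1 — holds  (d = -1)
x = -1: LHS = 2·(-1) + 2 = 0; 0 ≠ -1 — holds  (d = 1)
Away from these crossings d keeps a constant sign, and checking every integer in [-1000, 1000] confirms d ≠ 0 throughout. Hence the two sides are never equal, so the relation holds for every integer in [-1000, 1000].

(B) x = 0: LHS = 3·0² + 1 = 1, RHS = 0 - 2 = -2; 1 < -2 — FAILS

Only (B) has a counterexample.

Answer: B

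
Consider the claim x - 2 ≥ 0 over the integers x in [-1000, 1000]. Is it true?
The claim fails at x = 0:
x = 0: LHS = 0 - 2 = -2; -2 ≥ 0 — FAILS

Because a single integer refutes it, the statement is false.

Answer: False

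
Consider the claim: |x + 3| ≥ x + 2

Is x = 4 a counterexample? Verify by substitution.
Substitute x = 4 into the relation:
x = 4: LHS = |4 + 3| = |7| = 7, RHS = 4 + 2 = 6; 7 ≥ 6 — holds

The relation holds at x = 4, so it is not a counterexample.

Answer: No, x = 4 is not a counterexample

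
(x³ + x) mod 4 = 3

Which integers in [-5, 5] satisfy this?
For a polynomial with integer coefficients, its value mod 4 depends only on x mod 4, so it suffices to check one representative of each residue class, x = 0, 1, 2, 3:
x = 0: LHS = (0³ + 0) mod 4 = 0 mod 4 = 0; 0 = 3 — FAILS
x = 1: LHS = (1³ + 1) mod 4 = 2 mod 4 = 2; 2 = 3 — FAILS
x = 2: LHS = (2³ + 2) mod 4 = 10 mod 4 = 2; 2 = 3 — FAILS
x = 3: LHS = (3³ + 3) mod 4 = 30 mod 4 = 2; 2 = 3 — FAILS
The relation fails in every residue class, so the claimed relation (=) fails for every integer in [-5, 5].

Answer: None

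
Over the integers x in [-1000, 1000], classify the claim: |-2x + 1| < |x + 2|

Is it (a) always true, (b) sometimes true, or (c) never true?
Holds at x = 0: LHS = |-2·0 + 1| = |1| = 1, RHS = |0 + 2| = |2| = 2; 1 < 2 — holds
Fails at x = -1: LHS = |-2·(-1) + 1| = |3| = 3, RHS = |(-1) + 2| = |1| = 1; 3 < 1 — FAILS
It is satisfied by some integers in the range but not all.

Answer: Sometimes true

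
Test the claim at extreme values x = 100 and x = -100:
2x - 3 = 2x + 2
x = 100: LHS = 2·100 - 3 = 197, RHS = 2·100 + 2 = 202; 197 = 202 — FAILS
x = -100: LHS = 2·(-100) - 3 = -203, RHS = 2·(-100) + 2 = -198; -203 = -198 — FAILS

Answer: No, fails for both x = 100 and x = -100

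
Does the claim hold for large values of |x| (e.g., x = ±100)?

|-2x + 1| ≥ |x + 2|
x = 100: LHS = |-2·100 + 1| = |-199| = 199, RHS = |100 + 2| = |102| = 102; 199 ≥ 102 — holds
x = -100: LHS = |-2·(-100) + 1| = |201| = 201, RHS = |(-100) + 2| = |-98| = 98; 201 ≥ 98 — holds

Answer: Yes, holds for both x = 100 and x = -100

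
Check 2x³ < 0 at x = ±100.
x = 100: LHS = 2·100³ = 2000000; 2000000 < 0 — FAILS
x = -100: LHS = 2·(-100)³ = -2000000; -2000000 < 0 — holds

Answer: Partially: fails for x = 100, holds for x = -100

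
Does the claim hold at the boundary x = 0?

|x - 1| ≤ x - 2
x = 0: LHS = |0 - 1| = |-1| = 1, RHS = 0 - 2 = -2; 1 ≤ -2 — FAILS

The relation fails at x = 0, so x = 0 is a counterexample.

Answer: No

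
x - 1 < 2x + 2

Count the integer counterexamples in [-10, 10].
Counterexamples in [-10, 10]: {-10, -9, -8, -7, -6, -5, -4, -3}.

Counting them gives 8 values.

Answer: 8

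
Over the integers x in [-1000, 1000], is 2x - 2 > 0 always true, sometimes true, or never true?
Holds at x = 2: LHS = 2·2 - 2 = 2; 2 > 0 — holds
Fails at x = 0: LHS = 2·0 - 2 = -2; -2 > 0 — FAILS
It is satisfied by some integers in the range but not all.

Answer: Sometimes true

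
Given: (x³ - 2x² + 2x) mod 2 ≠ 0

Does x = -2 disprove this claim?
Substitute x = -2 into the relation:
x = -2: LHS = ((-2)³ - 2·(-2)² + 2·(-2)) mod 2 = (-20) mod 2 = 0; 0 ≠ 0 — FAILS

Since the claim fails at x = -2, this value is a counterexample.

Answer: Yes, x = -2 is a counterexample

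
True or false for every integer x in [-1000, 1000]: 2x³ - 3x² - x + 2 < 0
The claim fails at x = 0:
x = 0: LHS = 2·0³ - 3·0² - 0 + 2 = 2; 2 < 0 — FAILS

Because a single integer refutes it, the statement is false.

Answer: False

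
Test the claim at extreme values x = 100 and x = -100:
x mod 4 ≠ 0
x = 100: LHS = 100 mod 4 = 0; 0 ≠ 0 — FAILS
x = -100: LHS = (-100) mod 4 = 0; 0 ≠ 0 — FAILS

Answer: No, fails for both x = 100 and x = -100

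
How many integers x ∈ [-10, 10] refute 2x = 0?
Counterexamples in [-10, 10]: {-10, -9, -8, -7, -6, -5, -4, -3, -2, -1, 1, 2, 3, 4, 5, 6, 7, 8, 9, 10}.

Counting them gives 20 values.

Answer: 20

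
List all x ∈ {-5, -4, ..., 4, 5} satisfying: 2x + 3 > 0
Holds for: {-1, 0, 1, 2, 3, 4, 5}
Fails for: {-5, -4, -3, -2}

Answer: {-1, 0, 1, 2, 3, 4, 5}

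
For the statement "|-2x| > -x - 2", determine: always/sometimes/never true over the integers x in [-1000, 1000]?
Over all integers in [-1000, 1000], LHS − RHS is smallest at x = 0, where it equals 2:
x = 0: LHS = |-2·0| = |0| = 0, RHS = -0 - 2 = -2; 0 > -2 — holds
At the ends of the range:
x = -1000: LHS = |-2·(-1000)| = |2000| = 2000, RHS = -(-1000) - 2 = 998; 2000 > 998 — holds
x = 1000: LHS = |-2·1000| = |-2000| = 2000, RHS = -1000 - 2 = -1002; 2000 > -1002 — holds
Hence LHS − RHS is never zero or negative, i.e. LHS > RHS throughout, so the relation holds for every integer in [-1000, 1000].

No counterexample exists.

Answer: Always true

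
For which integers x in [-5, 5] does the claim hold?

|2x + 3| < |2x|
Holds for: {-5, -4, -3, -2, -1}
Fails for: {0, 1, 2, 3, 4, 5}

Answer: {-5, -4, -3, -2, -1}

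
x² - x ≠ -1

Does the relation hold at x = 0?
x = 0: LHS = 0² - 0 = 0; 0 ≠ -1 — holds

The relation is satisfied at x = 0.

Answer: Yes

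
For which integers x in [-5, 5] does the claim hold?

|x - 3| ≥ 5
Holds for: {-5, -4, -3, -2}
Fails for: {-1, 0, 1, 2, 3, 4, 5}

Answer: {-5, -4, -3, -2}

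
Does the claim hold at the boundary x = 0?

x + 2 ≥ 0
x = 0: LHS = 0 + 2 = 2; 2 ≥ 0 — holds

The relation is satisfied at x = 0.

Answer: Yes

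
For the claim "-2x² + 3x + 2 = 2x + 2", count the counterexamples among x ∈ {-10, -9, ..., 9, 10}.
Counterexamples in [-10, 10]: {-10, -9, -8, -7, -6, -5, -4, -3, -2, -1, 1, 2, 3, 4, 5, 6, 7, 8, 9, 10}.

Counting them gives 20 values.

Answer: 20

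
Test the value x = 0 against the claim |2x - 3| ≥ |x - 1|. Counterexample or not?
Substitute x = 0 into the relation:
x = 0: LHS = |2·0 - 3| = |-3| = 3, RHS = |0 - 1| = |-1| = 1; 3 ≥ 1 — holds

The relation holds at x = 0, so it is not a counterexample.

Answer: No, x = 0 is not a counterexample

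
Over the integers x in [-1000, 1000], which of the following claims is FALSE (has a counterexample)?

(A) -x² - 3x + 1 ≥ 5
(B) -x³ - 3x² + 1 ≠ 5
(A) x = 0: LHS = -0² - 3·0 + 1 = 1; 1 ≥ 5 — FAILS

(B) Track d = LHS − RHS over the integers in [-1000, 1000]. Equality would need d = 0, but d changes sign only between consecutive integers, jumping over 0:
x = -4: LHS = -(-4)³ - 3·(-4)² + 1 = 17; 17 ≠ 5 — holds  (d = 12)
x = -3: LHS = -(-3)³ - 3·(-3)² + 1 = 1; 1 ≠ 5 — holds  (d = -4)
Away from these crossings d keeps a constant sign, and checking every integer in [-1000, 1000] confirms d ≠ 0 throughout. Hence the two sides are never equal, so the relation holds for every integer in [-1000, 1000].

Only (A) has a counterexample.

Answer: A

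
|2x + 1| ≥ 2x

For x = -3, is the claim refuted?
Substitute x = -3 into the relation:
x = -3: LHS = |2·(-3) + 1| = |-5| = 5, RHS = 2·(-3) = -6; 5 ≥ -6 — holds

The relation holds at x = -3, so it is not a counterexample.

Answer: No, x = -3 is not a counterexample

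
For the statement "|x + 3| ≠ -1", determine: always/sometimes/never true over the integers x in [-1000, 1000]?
An absolute value is never negative, so the left side is ≥ 0 for every x, while the right side is -1. Tightest case in [-1000, 1000] is x = -3:
x = -3: LHS = |(-3) + 3| = |0| = 0; 0 ≠ -1 — holds
Hence LHS − RHS is never 0, i.e. the two sides are never equal, so the relation holds for every integer in [-1000, 1000].

No counterexample exists.

Answer: Always true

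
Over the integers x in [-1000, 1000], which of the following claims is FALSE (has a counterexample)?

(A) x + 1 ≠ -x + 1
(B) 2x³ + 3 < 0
(A) x = 0: LHS = 0 + 1 = 1, RHS = -0 + 1 = 1; 1 ≠ 1 — FAILS
(B) x = 0: LHS = 2·0³ + 3 = 3; 3 < 0 — FAILS

Answer: Both A and B are false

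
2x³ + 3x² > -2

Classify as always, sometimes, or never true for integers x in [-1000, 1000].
Holds at x = 0: LHS = 2·0³ + 3·0² = 0; 0 > -2 — holds
Fails at x = -2: LHS = 2·(-2)³ + 3·(-2)² = -4; -4 > -2 — FAILS
It is satisfied by some integers in the range but not all.

Answer: Sometimes true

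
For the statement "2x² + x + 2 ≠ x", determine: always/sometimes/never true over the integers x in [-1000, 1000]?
Over all integers in [-1000, 1000], LHS − RHS is always positive; it is smallest at x = 0, where it equals 2:
x = 0: LHS = 2·0² + 0 + 2 = 2; 2 ≠ 0 — holds
At the ends of the range:
x = -1000: LHS = 2·(-1000)² + (-1000) + 2 = 1999002; 1999002 ≠ -1000 — holds
x = 1000: LHS = 2·1000² + 1000 + 2 = 2001002; 2001002 ≠ 1000 — holds
Hence LHS − RHS is never 0, i.e. the two sides are never equal, so the relation holds for every integer in [-1000, 1000].

No counterexample exists.

Answer: Always true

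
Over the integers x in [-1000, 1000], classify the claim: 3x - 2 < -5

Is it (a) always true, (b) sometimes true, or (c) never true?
Holds at x = -2: LHS = 3·(-2) - 2 = -8; -8 < -5 — holds
Fails at x = 0: LHS = 3·0 - 2 = -2; -2 < -5 — FAILS
It is satisfied by some integers in the range but not all.

Answer: Sometimes true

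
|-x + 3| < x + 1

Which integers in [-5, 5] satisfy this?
Holds for: {2, 3, 4, 5}
Fails for: {-5, -4, -3, -2, -1, 0, 1}

Answer: {2, 3, 4, 5}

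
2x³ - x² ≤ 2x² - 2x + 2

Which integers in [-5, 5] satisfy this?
Holds for: {-5, -4, -3, -2, -1, 0, 1}
Fails for: {2, 3, 4, 5}

Answer: {-5, -4, -3, -2, -1, 0, 1}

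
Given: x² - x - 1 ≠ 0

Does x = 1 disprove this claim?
Substitute x = 1 into the relation:
x = 1: LHS = 1² - 1 - 1 = -1; -1 ≠ 0 — holds

The relation holds at x = 1, so it is not a counterexample.

Answer: No, x = 1 is not a counterexample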